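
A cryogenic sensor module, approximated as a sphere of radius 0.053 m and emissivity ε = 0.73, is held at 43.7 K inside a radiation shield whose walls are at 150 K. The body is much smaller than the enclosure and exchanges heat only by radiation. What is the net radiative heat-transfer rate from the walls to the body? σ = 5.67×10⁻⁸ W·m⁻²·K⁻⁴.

P_net ≈ 0.734 W

For a small grey body in a large enclosure: P_net = εσA(T_body⁴ − T_wall⁴).
A = 4πr² = 0.03530 m²; T_body⁴ − T_wall⁴ = 3.647×10⁶ − 5.062×10⁸ = -5.026×10⁸ K⁴.
|P_net| = 0.73·5.67×10⁻⁸·0.03530·5.026×10⁸.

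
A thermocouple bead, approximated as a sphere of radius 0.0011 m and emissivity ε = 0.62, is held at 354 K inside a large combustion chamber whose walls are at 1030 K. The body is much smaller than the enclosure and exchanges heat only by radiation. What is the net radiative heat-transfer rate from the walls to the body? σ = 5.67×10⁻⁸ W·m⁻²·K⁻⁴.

P_net ≈ 0.593 W

For a small grey body in a large enclosure: P_net = εσA(T_body⁴ − T_wall⁴).
A = 4πr² = 1.521×10⁻⁵ m²; T_body⁴ − T_wall⁴ = 1.570×10¹⁰ − 1.126×10¹² = -1.110×10¹² K⁴.
|P_net| = 0.62·5.67×10⁻⁸·1.521×10⁻⁵·1.110×10¹².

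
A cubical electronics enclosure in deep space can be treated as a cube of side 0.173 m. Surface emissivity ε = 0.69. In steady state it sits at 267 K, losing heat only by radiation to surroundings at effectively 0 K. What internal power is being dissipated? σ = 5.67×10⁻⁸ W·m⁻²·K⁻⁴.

P ≈ 35.7 W

Steady state: P = εσA T⁴.
A = 6L² = 0.1796 m²; T⁴ = (267)⁴ = 5.082×10⁹ K⁴.
P = 0.69 × 5.67×10⁻⁸ × 0.1796 × 5.082×10⁹.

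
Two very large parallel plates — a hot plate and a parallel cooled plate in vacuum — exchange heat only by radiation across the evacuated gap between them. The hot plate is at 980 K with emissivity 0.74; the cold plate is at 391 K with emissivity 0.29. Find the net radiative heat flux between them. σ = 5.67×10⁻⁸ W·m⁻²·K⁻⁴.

For two infinite grey parallel plates, q = σ(T₁⁴ − T₂⁴)/(1/ε₁ + 1/ε₂ − 1).
T₁⁴ − T₂⁴ = 9.224×10¹¹ − 2.337×10¹⁰ = 8.990×10¹¹ K⁴.
1/ε₁ + 1/ε₂ − 1 = 1.351 + 3.448 − 1 = 3.800.
q = 5.67×10⁻⁸ × 8.990×10¹¹ / 3.800.

q ≈ 13400 W/m²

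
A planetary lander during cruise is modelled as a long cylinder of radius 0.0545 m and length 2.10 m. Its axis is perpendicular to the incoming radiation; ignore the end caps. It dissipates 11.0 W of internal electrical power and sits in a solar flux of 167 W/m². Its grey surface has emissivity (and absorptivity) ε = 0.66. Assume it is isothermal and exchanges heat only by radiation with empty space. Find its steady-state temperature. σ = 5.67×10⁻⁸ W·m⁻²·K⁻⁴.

T ≈ 192 K

At steady state, absorbed solar power + internal power = radiated power.
Absorbed: α·S·A_cross = 0.66·167·0.2289 = 25.23 W (cross-section 2rL).
Total input = 25.23 + 11.0 = 36.23 W.
Radiated: εσ·A_surf·T⁴ with A_surf = 2πrL = 0.7191 m².
T⁴ = 36.23/(0.66·5.67×10⁻⁸·0.7191) = 1.346×10⁹ K⁴.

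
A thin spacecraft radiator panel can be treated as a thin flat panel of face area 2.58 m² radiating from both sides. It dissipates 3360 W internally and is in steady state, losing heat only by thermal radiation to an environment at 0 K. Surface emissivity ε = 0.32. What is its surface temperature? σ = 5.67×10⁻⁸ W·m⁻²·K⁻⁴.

Steady state: internal power = radiated power, P = εσA T⁴.
Radiating area A = 2·2.58 = 5.160 m².
T⁴ = P/(εσA) = 3360/(0.32·5.67×10⁻⁸·5.160) = 3.589×10¹⁰ K⁴.
T = (3.589×10¹⁰)^(1/4).

T ≈ 435 K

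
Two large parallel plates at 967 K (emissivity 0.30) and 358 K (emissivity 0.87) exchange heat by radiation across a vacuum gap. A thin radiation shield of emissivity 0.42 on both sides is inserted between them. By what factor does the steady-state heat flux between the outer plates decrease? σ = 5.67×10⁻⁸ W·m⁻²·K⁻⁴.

factor ≈ 2.08

Without shield: q₀ = σΔ(T⁴)/(1/ε₁+1/ε₂−1) with denominator 3.483.
With shield the two gaps are in series; the resistances add: (1/ε₁+1/ε_s−1)+(1/ε_s+1/ε₂−1) = 4.714+2.530 = 7.245.
Heat-flux ratio q₀/q = 7.245/3.483.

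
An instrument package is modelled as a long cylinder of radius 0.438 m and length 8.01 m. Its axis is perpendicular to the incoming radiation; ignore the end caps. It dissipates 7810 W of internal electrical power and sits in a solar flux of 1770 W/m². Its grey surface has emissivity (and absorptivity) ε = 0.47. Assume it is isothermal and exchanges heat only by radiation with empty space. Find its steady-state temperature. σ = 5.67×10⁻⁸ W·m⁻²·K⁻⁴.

T ≈ 390 K

At steady state, absorbed solar power + internal power = radiated power.
Absorbed: α·S·A_cross = 0.47·1770·7.017 = 5837 W (cross-section 2rL).
Total input = 5837 + 7810 = 13650 W.
Radiated: εσ·A_surf·T⁴ with A_surf = 2πrL = 22.04 m².
T⁴ = 13650/(0.47·5.67×10⁻⁸·22.04) = 2.323×10¹⁰ K⁴.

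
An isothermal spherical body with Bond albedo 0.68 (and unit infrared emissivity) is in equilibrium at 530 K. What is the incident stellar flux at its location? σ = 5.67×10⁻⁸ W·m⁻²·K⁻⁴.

S ≈ 55900 W/m²

(1−a)S·πr² = σ·4πr²·T⁴ ⇒ S = 4σT⁴/(1−a).
S = 4·5.67×10⁻⁸·7.890×10¹⁰/0.320.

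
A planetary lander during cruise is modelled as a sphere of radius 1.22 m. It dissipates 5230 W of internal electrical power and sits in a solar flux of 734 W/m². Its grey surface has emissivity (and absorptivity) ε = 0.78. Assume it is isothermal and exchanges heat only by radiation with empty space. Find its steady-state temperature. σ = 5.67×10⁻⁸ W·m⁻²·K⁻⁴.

T ≈ 313 K

At steady state, absorbed solar power + internal power = radiated power.
Absorbed: α·S·A_cross = 0.78·734·4.676 = 2677 W (cross-section πr²).
Total input = 2677 + 5230 = 7907 W.
Radiated: εσ·A_surf·T⁴ with A_surf = 4πr² = 18.70 m².
T⁴ = 7907/(0.78·5.67×10⁻⁸·18.70) = 9.559×10⁹ K⁴.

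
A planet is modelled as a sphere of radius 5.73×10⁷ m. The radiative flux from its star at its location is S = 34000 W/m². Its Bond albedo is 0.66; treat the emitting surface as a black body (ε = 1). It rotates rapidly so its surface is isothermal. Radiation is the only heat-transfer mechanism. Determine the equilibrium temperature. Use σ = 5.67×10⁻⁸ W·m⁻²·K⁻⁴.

At equilibrium, absorbed power = emitted power.
Absorbing cross-section = πr² = 1.031×10¹⁶ m²; emitting surface = 4πr² = 4.126×10¹⁶ m² (ratio 4).
(1−a)S·A_cross = εσ·A_surf·T⁴  ⇒  T⁴ = (1−a)S/(4σ).
T⁴ = 0.340·34000/(4·5.67×10⁻⁸) = 5.097×10¹⁰ K⁴.
T = (5.097×10¹⁰)^(1/4).

T ≈ 475 K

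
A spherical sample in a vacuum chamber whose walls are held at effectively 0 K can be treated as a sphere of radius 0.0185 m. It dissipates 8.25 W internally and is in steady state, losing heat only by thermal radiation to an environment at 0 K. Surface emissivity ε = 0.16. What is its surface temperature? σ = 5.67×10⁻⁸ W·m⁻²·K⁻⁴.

Steady state: internal power = radiated power, P = εσA T⁴.
Radiating area A = 4πr² = 0.004301 m².
T⁴ = P/(εσA) = 8.25/(0.16·5.67×10⁻⁸·0.004301) = 2.114×10¹¹ K⁴.
T = (2.114×10¹¹)^(1/4).

T ≈ 678 K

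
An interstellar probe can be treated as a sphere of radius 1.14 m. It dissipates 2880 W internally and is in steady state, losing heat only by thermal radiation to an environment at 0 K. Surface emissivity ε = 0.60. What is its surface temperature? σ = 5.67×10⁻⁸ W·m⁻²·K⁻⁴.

T ≈ 268 K

Steady state: internal power = radiated power, P = εσA T⁴.
Radiating area A = 4πr² = 16.33 m².
T⁴ = P/(εσA) = 2880/(0.60·5.67×10⁻⁸·16.33) = 5.184×10⁹ K⁴.
T = (5.184×10⁹)^(1/4).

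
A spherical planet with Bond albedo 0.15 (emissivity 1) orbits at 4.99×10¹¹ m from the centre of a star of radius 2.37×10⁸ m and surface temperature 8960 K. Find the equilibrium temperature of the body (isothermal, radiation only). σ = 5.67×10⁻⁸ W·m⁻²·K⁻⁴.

The star's surface emits σT_*⁴; at distance d the flux is S = σT_*⁴(R_*/d)².
S = 5.67×10⁻⁸·(8960)⁴·(2.37×10⁸/4.99×10¹¹)² = 82.43 W/m².
For an isothermal sphere T⁴ = (1−a)S/(4σ) = 3.089×10⁸ K⁴.

T ≈ 133 K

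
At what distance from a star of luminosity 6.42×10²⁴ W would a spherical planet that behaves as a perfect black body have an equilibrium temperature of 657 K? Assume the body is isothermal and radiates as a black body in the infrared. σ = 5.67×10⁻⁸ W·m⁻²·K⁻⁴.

d ≈ 3.48×10⁹ m

For an isothermal black-emitting sphere, (1−a)S·πr² = σ·4πr²·T⁴ ⇒ S = 4σT⁴/(1−a).
S = 4·5.67×10⁻⁸·(657)⁴/1.00 = 42260 W/m².
Flux falls as S = L/(4πd²), so d = √(L/(4πS)) = √(6.42×10²⁴/(4π·42260)).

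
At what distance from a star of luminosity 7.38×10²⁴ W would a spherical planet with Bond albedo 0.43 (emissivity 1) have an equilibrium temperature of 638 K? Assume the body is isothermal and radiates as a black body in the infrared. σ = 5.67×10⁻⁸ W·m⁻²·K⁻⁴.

For an isothermal black-emitting sphere, (1−a)S·πr² = σ·4πr²·T⁴ ⇒ S = 4σT⁴/(1−a).
S = 4·5.67×10⁻⁸·(638)⁴/0.570 = 65930 W/m².
Flux falls as S = L/(4πd²), so d = √(L/(4πS)) = √(7.38×10²⁴/(4π·65930)).

d ≈ 2.98×10⁹ m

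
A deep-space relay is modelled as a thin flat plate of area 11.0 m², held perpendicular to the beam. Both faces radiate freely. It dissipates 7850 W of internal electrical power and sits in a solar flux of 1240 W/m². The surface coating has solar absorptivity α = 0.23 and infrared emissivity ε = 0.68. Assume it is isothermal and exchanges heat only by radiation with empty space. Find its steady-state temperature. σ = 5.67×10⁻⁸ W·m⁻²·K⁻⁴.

At steady state, absorbed solar power + internal power = radiated power.
Absorbed: α·S·A_cross = 0.23·1240·11.00 = 3137 W (cross-section A).
Total input = 3137 + 7850 = 10990 W.
Radiated: εσ·A_surf·T⁴ with A_surf = 2A = 22.00 m².
T⁴ = 10990/(0.68·5.67×10⁻⁸·22.00) = 1.295×10¹⁰ K⁴.

T ≈ 337 K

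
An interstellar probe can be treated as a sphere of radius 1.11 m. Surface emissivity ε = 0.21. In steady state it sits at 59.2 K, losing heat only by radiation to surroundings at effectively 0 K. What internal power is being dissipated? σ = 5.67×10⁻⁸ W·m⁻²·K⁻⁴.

P ≈ 2.26 W

Steady state: P = εσA T⁴.
A = 4πr² = 15.48 m²; T⁴ = (59.2)⁴ = 1.228×10⁷ K⁴.
P = 0.21 × 5.67×10⁻⁸ × 15.48 × 1.228×10⁷.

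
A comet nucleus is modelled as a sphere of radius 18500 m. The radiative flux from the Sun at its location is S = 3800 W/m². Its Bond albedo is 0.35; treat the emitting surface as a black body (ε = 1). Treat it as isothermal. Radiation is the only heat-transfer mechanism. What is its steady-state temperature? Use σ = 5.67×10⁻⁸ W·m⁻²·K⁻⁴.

At equilibrium, absorbed power = emitted power.
Absorbing cross-section = πr² = 1.075×10⁹ m²; emitting surface = 4πr² = 4.301×10⁹ m² (ratio 4).
(1−a)S·A_cross = εσ·A_surf·T⁴  ⇒  T⁴ = (1−a)S/(4σ).
T⁴ = 0.650·3800/(4·5.67×10⁻⁸) = 1.089×10¹⁰ K⁴.
T = (1.089×10¹⁰)^(1/4).

T ≈ 323 K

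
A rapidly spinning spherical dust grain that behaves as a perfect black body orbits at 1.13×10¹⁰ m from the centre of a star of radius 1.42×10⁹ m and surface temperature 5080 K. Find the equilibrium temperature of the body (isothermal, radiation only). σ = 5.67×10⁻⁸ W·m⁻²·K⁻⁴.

The star's surface emits σT_*⁴; at distance d the flux is S = σT_*⁴(R_*/d)².
S = 5.67×10⁻⁸·(5080)⁴·(1.42×10⁹/1.13×10¹⁰)² = 5.963×10⁵ W/m².
For an isothermal sphere T⁴ = (1−a)S/(4σ) = 2.629×10¹² K⁴.

T ≈ 1270 K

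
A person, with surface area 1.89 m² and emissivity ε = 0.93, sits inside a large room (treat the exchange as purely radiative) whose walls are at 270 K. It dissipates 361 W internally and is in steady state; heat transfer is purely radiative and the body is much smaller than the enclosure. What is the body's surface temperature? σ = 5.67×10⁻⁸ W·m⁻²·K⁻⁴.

For a small grey body in a large enclosure, net radiated power = εσA(T⁴ − T_w⁴).
Steady state: P = εσA(T⁴ − T_w⁴) with A = 1.89 m².
T⁴ = P/(εσA) + T_w⁴ = 361/(0.93·5.67×10⁻⁸·1.890) + (270)⁴
    = 3.622×10⁹ + 5.314×10⁹ = 8.937×10⁹ K⁴.

T ≈ 307 K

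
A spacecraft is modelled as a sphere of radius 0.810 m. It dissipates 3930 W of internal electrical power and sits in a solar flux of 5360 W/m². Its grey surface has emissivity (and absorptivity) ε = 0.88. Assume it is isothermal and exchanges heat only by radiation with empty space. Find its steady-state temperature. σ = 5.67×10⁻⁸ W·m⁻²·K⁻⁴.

T ≈ 427 K

At steady state, absorbed solar power + internal power = radiated power.
Absorbed: α·S·A_cross = 0.88·5360·2.061 = 9722 W (cross-section πr²).
Total input = 9722 + 3930 = 13650 W.
Radiated: εσ·A_surf·T⁴ with A_surf = 4πr² = 8.245 m².
T⁴ = 13650/(0.88·5.67×10⁻⁸·8.245) = 3.319×10¹⁰ K⁴.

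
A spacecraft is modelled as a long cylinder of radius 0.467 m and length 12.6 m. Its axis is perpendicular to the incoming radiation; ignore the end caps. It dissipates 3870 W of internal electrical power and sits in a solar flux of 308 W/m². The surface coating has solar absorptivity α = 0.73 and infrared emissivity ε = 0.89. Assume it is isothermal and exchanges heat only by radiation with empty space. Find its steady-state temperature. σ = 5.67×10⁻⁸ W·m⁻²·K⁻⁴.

T ≈ 243 K

At steady state, absorbed solar power + internal power = radiated power.
Absorbed: α·S·A_cross = 0.73·308·11.77 = 2646 W (cross-section 2rL).
Total input = 2646 + 3870 = 6516 W.
Radiated: εσ·A_surf·T⁴ with A_surf = 2πrL = 36.97 m².
T⁴ = 6516/(0.89·5.67×10⁻⁸·36.97) = 3.493×10⁹ K⁴.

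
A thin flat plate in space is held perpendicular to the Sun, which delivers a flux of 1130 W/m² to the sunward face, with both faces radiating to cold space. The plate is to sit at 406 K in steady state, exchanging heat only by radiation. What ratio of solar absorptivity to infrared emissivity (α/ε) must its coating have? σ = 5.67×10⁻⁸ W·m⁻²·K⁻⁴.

α/ε ≈ 2.73

Balance: αS·A = εσ·2A·T⁴ ⇒ α/ε = 2σT⁴/S.
α/ε = 2·5.67×10⁻⁸·(406)⁴/1130 = 2·5.67×10⁻⁸·2.717×10¹⁰/1130.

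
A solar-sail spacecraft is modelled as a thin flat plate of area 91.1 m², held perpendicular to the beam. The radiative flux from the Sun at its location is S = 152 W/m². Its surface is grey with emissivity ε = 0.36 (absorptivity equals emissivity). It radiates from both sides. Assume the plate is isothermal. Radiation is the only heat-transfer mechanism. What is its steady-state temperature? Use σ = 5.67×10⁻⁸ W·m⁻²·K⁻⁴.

At equilibrium, absorbed power = emitted power.
Absorbing cross-section = A = 91.10 m²; emitting surface = 2A = 182.2 m² (ratio 2).
εS·A_cross = εσ·A_surf·T⁴  ⇒  T⁴ = S/(2σ)   (ε cancels).
T⁴ = 152/(2·5.67×10⁻⁸) = 1.340×10⁹ K⁴.
T = (1.340×10⁹)^(1/4).

T ≈ 191 K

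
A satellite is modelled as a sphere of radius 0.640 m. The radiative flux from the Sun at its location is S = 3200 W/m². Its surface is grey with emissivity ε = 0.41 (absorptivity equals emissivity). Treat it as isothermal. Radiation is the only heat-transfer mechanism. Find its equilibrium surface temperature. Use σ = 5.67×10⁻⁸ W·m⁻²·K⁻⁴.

At equilibrium, absorbed power = emitted power.
Absorbing cross-section = πr² = 1.287 m²; emitting surface = 4πr² = 5.147 m² (ratio 4).
εS·A_cross = εσ·A_surf·T⁴  ⇒  T⁴ = S/(4σ)   (ε cancels).
T⁴ = 3200/(4·5.67×10⁻⁸) = 1.411×10¹⁰ K⁴.
T = (1.411×10¹⁰)^(1/4).

T ≈ 345 K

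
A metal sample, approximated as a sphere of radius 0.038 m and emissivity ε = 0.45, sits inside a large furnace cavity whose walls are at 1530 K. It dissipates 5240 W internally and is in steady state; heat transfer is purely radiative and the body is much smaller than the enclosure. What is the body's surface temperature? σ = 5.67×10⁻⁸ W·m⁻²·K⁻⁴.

T ≈ 2020 K

For a small grey body in a large enclosure, net radiated power = εσA(T⁴ − T_w⁴).
Steady state: P = εσA(T⁴ − T_w⁴) with A = 4πr² = 0.01815 m².
T⁴ = P/(εσA) + T_w⁴ = 5240/(0.45·5.67×10⁻⁸·0.01815) + (1530)⁴
    = 1.132×10¹³ + 5.480×10¹² = 1.680×10¹³ K⁴.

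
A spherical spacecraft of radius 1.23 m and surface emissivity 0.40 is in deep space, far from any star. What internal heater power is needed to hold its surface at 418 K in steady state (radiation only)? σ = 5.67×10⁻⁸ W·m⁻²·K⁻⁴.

P = εσ·4πr²·T⁴.
4πr² = 19.01 m²; T⁴ = 3.053×10¹⁰ K⁴.
P = 0.40·5.67×10⁻⁸·19.01·3.053×10¹⁰.

P ≈ 13200 W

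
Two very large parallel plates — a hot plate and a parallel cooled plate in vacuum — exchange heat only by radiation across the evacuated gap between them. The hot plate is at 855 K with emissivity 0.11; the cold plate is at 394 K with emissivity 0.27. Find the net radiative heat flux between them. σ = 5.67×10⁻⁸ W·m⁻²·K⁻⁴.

For two infinite grey parallel plates, q = σ(T₁⁴ − T₂⁴)/(1/ε₁ + 1/ε₂ − 1).
T₁⁴ − T₂⁴ = 5.344×10¹¹ − 2.410×10¹⁰ = 5.103×10¹¹ K⁴.
1/ε₁ + 1/ε₂ − 1 = 9.091 + 3.704 − 1 = 11.79.
q = 5.67×10⁻⁸ × 5.103×10¹¹ / 11.79.

q ≈ 2450 W/m²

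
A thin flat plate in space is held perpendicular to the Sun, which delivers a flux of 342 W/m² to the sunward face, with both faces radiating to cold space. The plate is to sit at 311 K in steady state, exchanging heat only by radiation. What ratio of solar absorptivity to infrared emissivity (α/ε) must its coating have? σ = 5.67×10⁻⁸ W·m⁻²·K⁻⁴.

α/ε ≈ 3.10

Balance: αS·A = εσ·2A·T⁴ ⇒ α/ε = 2σT⁴/S.
α/ε = 2·5.67×10⁻⁸·(311)⁴/342 = 2·5.67×10⁻⁸·9.355×10⁹/342.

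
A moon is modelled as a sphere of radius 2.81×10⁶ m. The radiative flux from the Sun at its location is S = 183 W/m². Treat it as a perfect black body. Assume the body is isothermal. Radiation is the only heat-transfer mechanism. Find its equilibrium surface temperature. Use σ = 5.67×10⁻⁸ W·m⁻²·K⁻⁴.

T ≈ 169 K

At equilibrium, absorbed power = emitted power.
Absorbing cross-section = πr² = 2.481×10¹³ m²; emitting surface = 4πr² = 9.923×10¹³ m² (ratio 4).
S·A_cross = εσ·A_surf·T⁴  ⇒  T⁴ = S/(4σ).
T⁴ = 1.00·183/(4·5.67×10⁻⁸) = 8.069×10⁸ K⁴.
T = (8.069×10⁸)^(1/4).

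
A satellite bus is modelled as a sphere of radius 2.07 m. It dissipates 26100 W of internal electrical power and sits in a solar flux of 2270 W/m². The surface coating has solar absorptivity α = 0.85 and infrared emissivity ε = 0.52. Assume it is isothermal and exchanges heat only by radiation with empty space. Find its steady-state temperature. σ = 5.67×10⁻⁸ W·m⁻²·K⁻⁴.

T ≈ 426 K

At steady state, absorbed solar power + internal power = radiated power.
Absorbed: α·S·A_cross = 0.85·2270·13.46 = 25970 W (cross-section πr²).
Total input = 25970 + 26100 = 52070 W.
Radiated: εσ·A_surf·T⁴ with A_surf = 4πr² = 53.85 m².
T⁴ = 52070/(0.52·5.67×10⁻⁸·53.85) = 3.280×10¹⁰ K⁴.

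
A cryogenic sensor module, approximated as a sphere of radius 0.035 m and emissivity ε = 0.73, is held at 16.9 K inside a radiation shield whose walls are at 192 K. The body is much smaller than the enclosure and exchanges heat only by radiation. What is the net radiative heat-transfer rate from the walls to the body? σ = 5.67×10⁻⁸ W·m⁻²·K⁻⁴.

P_net ≈ 0.866 W

For a small grey body in a large enclosure: P_net = εσA(T_body⁴ − T_wall⁴).
A = 4πr² = 0.01539 m²; T_body⁴ − T_wall⁴ = 81570 − 1.359×10⁹ = -1.359×10⁹ K⁴.
|P_net| = 0.73·5.67×10⁻⁸·0.01539·1.359×10⁹.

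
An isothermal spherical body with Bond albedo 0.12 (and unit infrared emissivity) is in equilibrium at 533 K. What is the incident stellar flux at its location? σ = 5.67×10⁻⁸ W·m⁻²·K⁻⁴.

S ≈ 20800 W/m²

(1−a)S·πr² = σ·4πr²·T⁴ ⇒ S = 4σT⁴/(1−a).
S = 4·5.67×10⁻⁸·8.071×10¹⁰/0.880.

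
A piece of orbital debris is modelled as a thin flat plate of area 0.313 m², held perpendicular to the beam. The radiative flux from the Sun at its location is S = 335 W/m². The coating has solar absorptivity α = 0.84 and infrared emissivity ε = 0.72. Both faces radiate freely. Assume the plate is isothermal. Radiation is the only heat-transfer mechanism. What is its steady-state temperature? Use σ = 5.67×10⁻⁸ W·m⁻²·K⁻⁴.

T ≈ 242 K

At equilibrium, absorbed power = emitted power.
Absorbing cross-section = A = 0.3130 m²; emitting surface = 2A = 0.6260 m² (ratio 2).
αS·A_cross = εσ·A_surf·T⁴  ⇒  T⁴ = αS/(ε·2σ).
T⁴ = 0.840·335/(0.72·2·5.67×10⁻⁸) = 3.447×10⁹ K⁴.
T = (3.447×10⁹)^(1/4).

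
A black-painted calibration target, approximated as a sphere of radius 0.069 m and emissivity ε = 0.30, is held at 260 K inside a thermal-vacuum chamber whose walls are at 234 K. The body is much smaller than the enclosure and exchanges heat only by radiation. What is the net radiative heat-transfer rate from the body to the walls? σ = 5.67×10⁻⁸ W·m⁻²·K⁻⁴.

For a small grey body in a large enclosure: P_net = εσA(T_body⁴ − T_wall⁴).
A = 4πr² = 0.05983 m²; T_body⁴ − T_wall⁴ = 4.570×10⁹ − 2.998×10⁹ = 1.572×10⁹ K⁴.
|P_net| = 0.30·5.67×10⁻⁸·0.05983·1.572×10⁹.

P_net ≈ 1.60 W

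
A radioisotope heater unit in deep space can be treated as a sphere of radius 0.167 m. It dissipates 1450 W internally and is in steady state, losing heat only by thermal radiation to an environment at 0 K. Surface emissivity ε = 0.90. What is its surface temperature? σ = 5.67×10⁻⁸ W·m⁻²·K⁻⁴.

Steady state: internal power = radiated power, P = εσA T⁴.
Radiating area A = 4πr² = 0.3505 m².
T⁴ = P/(εσA) = 1450/(0.90·5.67×10⁻⁸·0.3505) = 8.108×10¹⁰ K⁴.
T = (8.108×10¹⁰)^(1/4).

T ≈ 534 K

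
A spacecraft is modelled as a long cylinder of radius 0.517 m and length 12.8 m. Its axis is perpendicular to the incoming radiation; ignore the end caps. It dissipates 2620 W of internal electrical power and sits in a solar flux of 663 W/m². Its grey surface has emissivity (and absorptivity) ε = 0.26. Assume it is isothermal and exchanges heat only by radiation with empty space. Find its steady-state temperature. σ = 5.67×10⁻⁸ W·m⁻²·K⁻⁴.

At steady state, absorbed solar power + internal power = radiated power.
Absorbed: α·S·A_cross = 0.26·663·13.24 = 2281 W (cross-section 2rL).
Total input = 2281 + 2620 = 4901 W.
Radiated: εσ·A_surf·T⁴ with A_surf = 2πrL = 41.58 m².
T⁴ = 4901/(0.26·5.67×10⁻⁸·41.58) = 7.996×10⁹ K⁴.

T ≈ 299 K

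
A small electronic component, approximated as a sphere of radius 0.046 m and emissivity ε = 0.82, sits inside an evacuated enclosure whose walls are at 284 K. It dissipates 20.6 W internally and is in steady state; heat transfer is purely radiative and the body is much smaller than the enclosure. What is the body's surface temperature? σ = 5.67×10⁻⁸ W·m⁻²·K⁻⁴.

T ≈ 390 K

For a small grey body in a large enclosure, net radiated power = εσA(T⁴ − T_w⁴).
Steady state: P = εσA(T⁴ − T_w⁴) with A = 4πr² = 0.02659 m².
T⁴ = P/(εσA) + T_w⁴ = 20.6/(0.82·5.67×10⁻⁸·0.02659) + (284)⁴
    = 1.666×10¹⁰ + 6.505×10⁹ = 2.317×10¹⁰ K⁴.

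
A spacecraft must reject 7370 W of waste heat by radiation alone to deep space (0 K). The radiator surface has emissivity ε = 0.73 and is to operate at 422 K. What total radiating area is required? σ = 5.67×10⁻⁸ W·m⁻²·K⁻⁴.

P = εσA T⁴ ⇒ A = P/(εσT⁴).
T⁴ = 3.171×10¹⁰ K⁴.
A = 7370/(0.73 × 5.67×10⁻⁸ × 3.171×10¹⁰).

A ≈ 5.61 m²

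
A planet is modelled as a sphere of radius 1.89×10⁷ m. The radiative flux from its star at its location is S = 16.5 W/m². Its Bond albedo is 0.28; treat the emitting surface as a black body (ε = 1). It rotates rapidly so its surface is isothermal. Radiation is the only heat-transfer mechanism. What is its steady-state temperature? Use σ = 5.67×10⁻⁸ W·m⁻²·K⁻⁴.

At equilibrium, absorbed power = emitted power.
Absorbing cross-section = πr² = 1.122×10¹⁵ m²; emitting surface = 4πr² = 4.489×10¹⁵ m² (ratio 4).
(1−a)S·A_cross = εσ·A_surf·T⁴  ⇒  T⁴ = (1−a)S/(4σ).
T⁴ = 0.720·16.5/(4·5.67×10⁻⁸) = 5.238×10⁷ K⁴.
T = (5.238×10⁷)^(1/4).

T ≈ 85.1 K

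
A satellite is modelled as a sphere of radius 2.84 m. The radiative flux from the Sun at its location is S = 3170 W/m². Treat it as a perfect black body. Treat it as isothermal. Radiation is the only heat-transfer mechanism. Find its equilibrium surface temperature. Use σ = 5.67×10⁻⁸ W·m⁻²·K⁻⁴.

T ≈ 344 K

At equilibrium, absorbed power = emitted power.
Absorbing cross-section = πr² = 25.34 m²; emitting surface = 4πr² = 101.4 m² (ratio 4).
S·A_cross = εσ·A_surf·T⁴  ⇒  T⁴ = S/(4σ).
T⁴ = 1.00·3170/(4·5.67×10⁻⁸) = 1.398×10¹⁰ K⁴.
T = (1.398×10¹⁰)^(1/4).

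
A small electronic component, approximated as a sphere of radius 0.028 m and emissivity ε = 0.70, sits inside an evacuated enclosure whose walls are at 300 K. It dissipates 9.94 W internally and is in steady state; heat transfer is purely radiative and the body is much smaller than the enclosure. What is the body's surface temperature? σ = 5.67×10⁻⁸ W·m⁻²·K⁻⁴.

T ≈ 428 K

For a small grey body in a large enclosure, net radiated power = εσA(T⁴ − T_w⁴).
Steady state: P = εσA(T⁴ − T_w⁴) with A = 4πr² = 0.009852 m².
T⁴ = P/(εσA) + T_w⁴ = 9.94/(0.70·5.67×10⁻⁸·0.009852) + (300)⁴
    = 2.542×10¹⁰ + 8.100×10⁹ = 3.352×10¹⁰ K⁴.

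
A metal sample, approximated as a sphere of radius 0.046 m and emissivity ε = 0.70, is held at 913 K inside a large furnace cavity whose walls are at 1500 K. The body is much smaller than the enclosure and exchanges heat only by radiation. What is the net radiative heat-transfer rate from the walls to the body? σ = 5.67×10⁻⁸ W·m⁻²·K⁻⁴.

For a small grey body in a large enclosure: P_net = εσA(T_body⁴ − T_wall⁴).
A = 4πr² = 0.02659 m²; T_body⁴ − T_wall⁴ = 6.948×10¹¹ − 5.062×10¹² = -4.368×10¹² K⁴.
|P_net| = 0.70·5.67×10⁻⁸·0.02659·4.368×10¹².

P_net ≈ 4610 W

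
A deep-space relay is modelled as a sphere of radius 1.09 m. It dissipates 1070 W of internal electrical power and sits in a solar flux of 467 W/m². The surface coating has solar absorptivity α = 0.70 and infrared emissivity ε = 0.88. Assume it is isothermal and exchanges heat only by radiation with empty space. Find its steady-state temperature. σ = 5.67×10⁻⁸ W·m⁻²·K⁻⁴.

At steady state, absorbed solar power + internal power = radiated power.
Absorbed: α·S·A_cross = 0.70·467·3.733 = 1220 W (cross-section πr²).
Total input = 1220 + 1070 = 2290 W.
Radiated: εσ·A_surf·T⁴ with A_surf = 4πr² = 14.93 m².
T⁴ = 2290/(0.88·5.67×10⁻⁸·14.93) = 3.074×10⁹ K⁴.

T ≈ 235 K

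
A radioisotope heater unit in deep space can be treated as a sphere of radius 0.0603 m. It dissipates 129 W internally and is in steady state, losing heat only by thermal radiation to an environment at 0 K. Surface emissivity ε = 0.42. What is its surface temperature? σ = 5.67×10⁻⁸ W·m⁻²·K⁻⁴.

T ≈ 587 K

Steady state: internal power = radiated power, P = εσA T⁴.
Radiating area A = 4πr² = 0.04569 m².
T⁴ = P/(εσA) = 129/(0.42·5.67×10⁻⁸·0.04569) = 1.186×10¹¹ K⁴.
T = (1.186×10¹¹)^(1/4).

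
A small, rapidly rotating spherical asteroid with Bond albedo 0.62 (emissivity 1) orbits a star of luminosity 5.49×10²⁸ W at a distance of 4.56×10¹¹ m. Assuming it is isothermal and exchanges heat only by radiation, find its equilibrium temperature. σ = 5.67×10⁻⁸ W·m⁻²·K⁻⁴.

T ≈ 433 K

First find the stellar flux at distance d: S = L/(4πd²) = 5.49×10²⁸/(4π·(4.56×10¹¹)²) = 21010 W/m².
For an isothermal sphere, absorbed (1−a)S·πr² = emitted σ·4πr²·T⁴, so T⁴ = (1−a)S/(4σ).
T⁴ = 0.380·21010/(4·5.67×10⁻⁸) = 3.520×10¹⁰ K⁴.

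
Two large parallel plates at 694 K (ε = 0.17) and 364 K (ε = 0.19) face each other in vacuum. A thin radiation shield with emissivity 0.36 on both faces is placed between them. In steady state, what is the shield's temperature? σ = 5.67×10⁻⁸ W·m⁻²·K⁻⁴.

In steady state the net flux on the hot side equals that on the cold side.
σ(T₁⁴−T_s⁴)/D₁ = σ(T_s⁴−T₂⁴)/D₂, with D₁ = 1/ε₁+1/ε_s−1 = 7.660, D₂ = 1/ε_s+1/ε₂−1 = 7.041.
Solve for T_s⁴: T_s⁴ = (D₂·T₁⁴ + D₁·T₂⁴)/(D₁+D₂) = 1.202×10¹¹ K⁴.

T_s ≈ 589 K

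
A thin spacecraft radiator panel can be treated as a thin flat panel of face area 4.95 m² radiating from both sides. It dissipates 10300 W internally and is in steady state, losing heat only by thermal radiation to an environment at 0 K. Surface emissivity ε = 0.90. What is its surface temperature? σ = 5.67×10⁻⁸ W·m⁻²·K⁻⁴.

Steady state: internal power = radiated power, P = εσA T⁴.
Radiating area A = 2·4.95 = 9.900 m².
T⁴ = P/(εσA) = 10300/(0.90·5.67×10⁻⁸·9.900) = 2.039×10¹⁰ K⁴.
T = (2.039×10¹⁰)^(1/4).

T ≈ 378 K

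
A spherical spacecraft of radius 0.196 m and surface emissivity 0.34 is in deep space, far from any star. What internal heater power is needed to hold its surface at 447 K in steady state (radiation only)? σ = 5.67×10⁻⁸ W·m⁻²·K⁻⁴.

P ≈ 372 W

P = εσ·4πr²·T⁴.
4πr² = 0.4827 m²; T⁴ = 3.992×10¹⁰ K⁴.
P = 0.34·5.67×10⁻⁸·0.4827·3.992×10¹⁰.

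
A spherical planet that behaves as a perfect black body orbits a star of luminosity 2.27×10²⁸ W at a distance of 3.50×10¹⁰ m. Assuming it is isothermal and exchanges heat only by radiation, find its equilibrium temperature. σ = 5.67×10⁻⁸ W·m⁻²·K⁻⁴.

First find the stellar flux at distance d: S = L/(4πd²) = 2.27×10²⁸/(4π·(3.50×10¹⁰)²) = 1.475×10⁶ W/m².
For an isothermal sphere, absorbed (1−a)S·πr² = emitted σ·4πr²·T⁴, so T⁴ = (1−a)S/(4σ).
T⁴ = 1.00·1.475×10⁶/(4·5.67×10⁻⁸) = 6.502×10¹² K⁴.

T ≈ 1600 K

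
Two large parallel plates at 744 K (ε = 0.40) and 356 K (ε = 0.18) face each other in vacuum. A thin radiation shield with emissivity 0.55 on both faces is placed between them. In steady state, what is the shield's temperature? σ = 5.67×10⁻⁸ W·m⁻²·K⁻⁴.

In steady state the net flux on the hot side equals that on the cold side.
σ(T₁⁴−T_s⁴)/D₁ = σ(T_s⁴−T₂⁴)/D₂, with D₁ = 1/ε₁+1/ε_s−1 = 3.318, D₂ = 1/ε_s+1/ε₂−1 = 6.374.
Solve for T_s⁴: T_s⁴ = (D₂·T₁⁴ + D₁·T₂⁴)/(D₁+D₂) = 2.070×10¹¹ K⁴.

T_s ≈ 675 K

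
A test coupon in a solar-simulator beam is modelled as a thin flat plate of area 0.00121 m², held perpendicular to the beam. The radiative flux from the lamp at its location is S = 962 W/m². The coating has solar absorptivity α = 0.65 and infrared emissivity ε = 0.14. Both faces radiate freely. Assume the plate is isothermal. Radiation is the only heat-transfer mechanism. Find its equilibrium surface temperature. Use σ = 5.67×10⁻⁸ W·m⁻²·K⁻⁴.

At equilibrium, absorbed power = emitted power.
Absorbing cross-section = A = 0.001210 m²; emitting surface = 2A = 0.002420 m² (ratio 2).
αS·A_cross = εσ·A_surf·T⁴  ⇒  T⁴ = αS/(ε·2σ).
T⁴ = 0.650·962/(0.14·2·5.67×10⁻⁸) = 3.939×10¹⁰ K⁴.
T = (3.939×10¹⁰)^(1/4).

T ≈ 445 K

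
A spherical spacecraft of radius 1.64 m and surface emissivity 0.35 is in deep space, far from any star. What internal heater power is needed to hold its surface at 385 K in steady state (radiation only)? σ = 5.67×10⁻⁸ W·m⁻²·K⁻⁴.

P ≈ 14700 W

P = εσ·4πr²·T⁴.
4πr² = 33.80 m²; T⁴ = 2.197×10¹⁰ K⁴.
P = 0.35·5.67×10⁻⁸·33.80·2.197×10¹⁰.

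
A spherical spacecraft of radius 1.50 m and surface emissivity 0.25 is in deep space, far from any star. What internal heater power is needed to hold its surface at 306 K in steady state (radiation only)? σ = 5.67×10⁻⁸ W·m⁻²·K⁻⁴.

P ≈ 3510 W

P = εσ·4πr²·T⁴.
4πr² = 28.27 m²; T⁴ = 8.768×10⁹ K⁴.
P = 0.25·5.67×10⁻⁸·28.27·8.768×10⁹.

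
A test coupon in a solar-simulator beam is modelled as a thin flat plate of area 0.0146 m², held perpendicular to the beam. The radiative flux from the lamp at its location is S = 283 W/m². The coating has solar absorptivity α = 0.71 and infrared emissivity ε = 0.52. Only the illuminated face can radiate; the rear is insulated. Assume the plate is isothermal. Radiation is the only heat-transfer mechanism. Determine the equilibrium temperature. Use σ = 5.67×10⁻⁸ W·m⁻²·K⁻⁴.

T ≈ 287 K

At equilibrium, absorbed power = emitted power.
Absorbing cross-section = A = 0.01460 m²; emitting surface = A = 0.01460 m² (ratio 1).
αS·A_cross = εσ·A_surf·T⁴  ⇒  T⁴ = αS/(ε·1σ).
T⁴ = 0.710·283/(0.52·1·5.67×10⁻⁸) = 6.815×10⁹ K⁴.
T = (6.815×10⁹)^(1/4).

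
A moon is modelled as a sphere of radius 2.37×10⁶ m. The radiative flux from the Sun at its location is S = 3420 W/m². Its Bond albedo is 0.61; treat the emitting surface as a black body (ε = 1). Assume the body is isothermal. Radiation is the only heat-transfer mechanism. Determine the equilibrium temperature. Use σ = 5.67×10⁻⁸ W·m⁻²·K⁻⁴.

T ≈ 277 K

At equilibrium, absorbed power = emitted power.
Absorbing cross-section = πr² = 1.765×10¹³ m²; emitting surface = 4πr² = 7.058×10¹³ m² (ratio 4).
(1−a)S·A_cross = εσ·A_surf·T⁴  ⇒  T⁴ = (1−a)S/(4σ).
T⁴ = 0.390·3420/(4·5.67×10⁻⁸) = 5.881×10⁹ K⁴.
T = (5.881×10⁹)^(1/4).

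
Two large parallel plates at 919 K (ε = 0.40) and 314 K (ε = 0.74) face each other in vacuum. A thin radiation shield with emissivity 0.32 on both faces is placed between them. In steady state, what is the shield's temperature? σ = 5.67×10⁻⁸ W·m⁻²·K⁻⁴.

In steady state the net flux on the hot side equals that on the cold side.
σ(T₁⁴−T_s⁴)/D₁ = σ(T_s⁴−T₂⁴)/D₂, with D₁ = 1/ε₁+1/ε_s−1 = 4.625, D₂ = 1/ε_s+1/ε₂−1 = 3.476.
Solve for T_s⁴: T_s⁴ = (D₂·T₁⁴ + D₁·T₂⁴)/(D₁+D₂) = 3.116×10¹¹ K⁴.

T_s ≈ 747 K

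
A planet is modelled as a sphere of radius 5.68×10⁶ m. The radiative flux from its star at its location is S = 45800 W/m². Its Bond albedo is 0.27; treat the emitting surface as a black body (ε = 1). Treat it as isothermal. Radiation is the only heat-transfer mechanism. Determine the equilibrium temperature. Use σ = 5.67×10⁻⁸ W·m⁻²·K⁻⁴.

At equilibrium, absorbed power = emitted power.
Absorbing cross-section = πr² = 1.014×10¹⁴ m²; emitting surface = 4πr² = 4.054×10¹⁴ m² (ratio 4).
(1−a)S·A_cross = εσ·A_surf·T⁴  ⇒  T⁴ = (1−a)S/(4σ).
T⁴ = 0.730·45800/(4·5.67×10⁻⁸) = 1.474×10¹¹ K⁴.
T = (1.474×10¹¹)^(1/4).

T ≈ 620 K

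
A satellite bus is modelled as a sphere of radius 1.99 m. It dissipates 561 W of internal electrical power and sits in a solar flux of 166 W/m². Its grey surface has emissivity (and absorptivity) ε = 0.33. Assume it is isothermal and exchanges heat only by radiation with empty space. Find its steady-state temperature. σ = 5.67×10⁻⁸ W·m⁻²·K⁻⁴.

At steady state, absorbed solar power + internal power = radiated power.
Absorbed: α·S·A_cross = 0.33·166·12.44 = 681.5 W (cross-section πr²).
Total input = 681.5 + 561 = 1243 W.
Radiated: εσ·A_surf·T⁴ with A_surf = 4πr² = 49.76 m².
T⁴ = 1243/(0.33·5.67×10⁻⁸·49.76) = 1.334×10⁹ K⁴.

T ≈ 191 K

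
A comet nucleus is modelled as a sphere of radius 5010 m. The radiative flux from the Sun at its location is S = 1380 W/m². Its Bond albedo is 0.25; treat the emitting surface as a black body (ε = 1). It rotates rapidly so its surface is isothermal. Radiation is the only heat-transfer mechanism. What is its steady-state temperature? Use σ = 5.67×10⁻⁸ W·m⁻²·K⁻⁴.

At equilibrium, absorbed power = emitted power.
Absorbing cross-section = πr² = 7.885×10⁷ m²; emitting surface = 4πr² = 3.154×10⁸ m² (ratio 4).
(1−a)S·A_cross = εσ·A_surf·T⁴  ⇒  T⁴ = (1−a)S/(4σ).
T⁴ = 0.750·1380/(4·5.67×10⁻⁸) = 4.563×10⁹ K⁴.
T = (4.563×10⁹)^(1/4).

T ≈ 260 K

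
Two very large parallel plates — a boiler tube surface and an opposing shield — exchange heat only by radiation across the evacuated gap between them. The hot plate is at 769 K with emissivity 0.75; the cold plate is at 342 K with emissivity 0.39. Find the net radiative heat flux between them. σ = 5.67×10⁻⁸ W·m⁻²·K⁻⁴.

q ≈ 6580 W/m²

For two infinite grey parallel plates, q = σ(T₁⁴ − T₂⁴)/(1/ε₁ + 1/ε₂ − 1).
T₁⁴ − T₂⁴ = 3.497×10¹¹ − 1.368×10¹⁰ = 3.360×10¹¹ K⁴.
1/ε₁ + 1/ε₂ − 1 = 1.333 + 2.564 − 1 = 2.897.
q = 5.67×10⁻⁸ × 3.360×10¹¹ / 2.897.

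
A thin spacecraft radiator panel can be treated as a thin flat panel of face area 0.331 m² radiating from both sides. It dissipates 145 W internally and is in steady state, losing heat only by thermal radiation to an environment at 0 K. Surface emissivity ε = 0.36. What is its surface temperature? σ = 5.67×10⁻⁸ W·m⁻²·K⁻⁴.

Steady state: internal power = radiated power, P = εσA T⁴.
Radiating area A = 2·0.331 = 0.6620 m².
T⁴ = P/(εσA) = 145/(0.36·5.67×10⁻⁸·0.6620) = 1.073×10¹⁰ K⁴.
T = (1.073×10¹⁰)^(1/4).

T ≈ 322 K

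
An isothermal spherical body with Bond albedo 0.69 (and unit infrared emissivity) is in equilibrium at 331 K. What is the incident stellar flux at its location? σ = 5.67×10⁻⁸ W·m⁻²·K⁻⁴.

S ≈ 8780 W/m²

(1−a)S·πr² = σ·4πr²·T⁴ ⇒ S = 4σT⁴/(1−a).
S = 4·5.67×10⁻⁸·1.200×10¹⁰/0.310.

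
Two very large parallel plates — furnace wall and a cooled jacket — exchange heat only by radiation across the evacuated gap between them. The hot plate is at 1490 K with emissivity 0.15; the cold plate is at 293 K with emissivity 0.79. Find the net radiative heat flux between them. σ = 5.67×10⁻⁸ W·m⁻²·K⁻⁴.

For two infinite grey parallel plates, q = σ(T₁⁴ − T₂⁴)/(1/ε₁ + 1/ε₂ − 1).
T₁⁴ − T₂⁴ = 4.929×10¹² − 7.370×10⁹ = 4.921×10¹² K⁴.
1/ε₁ + 1/ε₂ − 1 = 6.667 + 1.266 − 1 = 6.932.
q = 5.67×10⁻⁸ × 4.921×10¹² / 6.932.

q ≈ 40300 W/m²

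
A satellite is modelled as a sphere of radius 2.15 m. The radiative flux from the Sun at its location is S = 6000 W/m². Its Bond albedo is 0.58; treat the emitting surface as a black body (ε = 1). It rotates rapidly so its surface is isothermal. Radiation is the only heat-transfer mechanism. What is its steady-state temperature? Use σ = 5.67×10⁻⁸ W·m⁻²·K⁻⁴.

T ≈ 325 K

At equilibrium, absorbed power = emitted power.
Absorbing cross-section = πr² = 14.52 m²; emitting surface = 4πr² = 58.09 m² (ratio 4).
(1−a)S·A_cross = εσ·A_surf·T⁴  ⇒  T⁴ = (1−a)S/(4σ).
T⁴ = 0.420·6000/(4·5.67×10⁻⁸) = 1.111×10¹⁰ K⁴.
T = (1.111×10¹⁰)^(1/4).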